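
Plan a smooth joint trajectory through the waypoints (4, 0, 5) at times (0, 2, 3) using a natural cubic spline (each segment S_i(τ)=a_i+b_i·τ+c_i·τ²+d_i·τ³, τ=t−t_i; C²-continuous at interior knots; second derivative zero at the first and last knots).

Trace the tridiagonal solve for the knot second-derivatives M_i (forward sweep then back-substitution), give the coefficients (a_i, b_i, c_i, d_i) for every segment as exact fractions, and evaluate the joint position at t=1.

  seg 0: a=4 b=-13/3 c=0 d=7/12
  seg 1: a=0 b=8/3 c=7/2 d=-7/6
S(1) = 1/4

Δ: Δ0=-2, Δ1=5
row 1: diag=6, rhs=42; c'=1/6, d'=7
back: M1=7
M: M0=0, M1=7, M2=0
seg 0: a=4, c=M0/2=0, d=(M1−M0)/(6·2)=7/12, b=Δ0−h0·(2M0+M1)/6=-13/3
seg 1: a=0, c=M1/2=7/2, d=(M2−M1)/(6·1)=-7/6, b=Δ1−h1·(2M1+M2)/6=8/3
t_q=1 → seg 0, τ=1; S=4+-13/3·τ+0·τ²+7/12·τ³=1/4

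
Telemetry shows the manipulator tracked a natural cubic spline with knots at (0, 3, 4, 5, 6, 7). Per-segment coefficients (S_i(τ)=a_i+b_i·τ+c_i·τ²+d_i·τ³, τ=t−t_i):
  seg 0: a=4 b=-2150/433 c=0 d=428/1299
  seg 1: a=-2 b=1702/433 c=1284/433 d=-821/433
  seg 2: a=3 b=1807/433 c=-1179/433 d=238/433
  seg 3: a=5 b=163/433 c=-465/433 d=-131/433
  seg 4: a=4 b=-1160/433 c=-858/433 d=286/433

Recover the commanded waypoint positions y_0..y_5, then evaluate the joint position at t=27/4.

y_0 = S_0(0) = a_0 = 4
y_1 = S_1(0) = a_1 = -2
y_2 = S_2(0) = a_2 = 3
y_3 = S_3(0) = a_3 = 5
y_4 = S_4(0) = a_4 = 4
y_5 = S_4(1) = 0
t_q=27/4 is in segment 4 (τ=3/4); S_4(τ)=16001/13856

y_0=4 y_1=-2 y_2=3 y_3=5 y_4=4 y_5=0
S(27/4) = 16001/13856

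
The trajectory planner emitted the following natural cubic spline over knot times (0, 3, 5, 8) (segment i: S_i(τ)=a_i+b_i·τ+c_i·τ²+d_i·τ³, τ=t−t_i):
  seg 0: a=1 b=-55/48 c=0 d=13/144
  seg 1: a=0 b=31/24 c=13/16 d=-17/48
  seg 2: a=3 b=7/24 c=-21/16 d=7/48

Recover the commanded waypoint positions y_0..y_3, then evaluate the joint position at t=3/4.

y_0 = S_0(0) = a_0 = 1
y_1 = S_1(0) = a_1 = 0
y_2 = S_2(0) = a_2 = 3
y_3 = S_2(3) = -4
t_q=3/4 is in segment 0 (τ=3/4); S_0(τ)=183/1024

y_0=1 y_1=0 y_2=3 y_3=-4
S(3/4) = 183/1024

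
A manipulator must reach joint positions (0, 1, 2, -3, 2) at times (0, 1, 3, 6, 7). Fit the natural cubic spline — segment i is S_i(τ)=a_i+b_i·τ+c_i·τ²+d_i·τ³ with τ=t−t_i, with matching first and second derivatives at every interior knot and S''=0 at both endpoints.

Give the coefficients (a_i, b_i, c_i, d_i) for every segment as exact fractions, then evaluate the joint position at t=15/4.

  seg 0: a=0 b=2129/2364 c=0 d=235/2364
  seg 1: a=1 b=1417/1182 c=235/788 d=-1531/4728
  seg 2: a=2 b=-883/591 c=-324/197 d=938/1773
  seg 3: a=-3 b=1727/591 c=614/197 d=-614/591
S(15/4) = 1119/6304

Δ: Δ0=1, Δ1=1/2, Δ2=-5/3, Δ3=5
row 1: diag=6, rhs=-3; c'=1/3, d'=-1/2
row 2: denom=10−2·1/3=28/3; d'=(-13−2·-1/2)/(28/3)=-9/7
row 3: denom=8−3·9/28=197/28; d'=(40−3·-9/7)/(197/28)=1228/197
back: M3=1228/197
back: M2=-9/7−9/28·1228/197=-648/197
back: M1=-1/2−1/3·-648/197=235/394
M: M0=0, M1=235/394, M2=-648/197, M3=1228/197, M4=0
seg 0: a=0, c=M0/2=0, d=(M1−M0)/(6·1)=235/2364, b=Δ0−h0·(2M0+M1)/6=2129/2364
seg 1: a=1, c=M1/2=235/788, d=(M2−M1)/(6·2)=-1531/4728, b=Δ1−h1·(2M1+M2)/6=1417/1182
seg 2: a=2, c=M2/2=-324/197, d=(M3−M2)/(6·3)=938/1773, b=Δ2−h2·(2M2+M3)/6=-883/591
seg 3: a=-3, c=M3/2=614/197, d=(M4−M3)/(6·1)=-614/591, b=Δ3−h3·(2M3+M4)/6=1727/591
t_q=15/4 → seg 2, τ=3/4; S=2+-883/591·τ+-324/197·τ²+938/1773·τ³=1119/6304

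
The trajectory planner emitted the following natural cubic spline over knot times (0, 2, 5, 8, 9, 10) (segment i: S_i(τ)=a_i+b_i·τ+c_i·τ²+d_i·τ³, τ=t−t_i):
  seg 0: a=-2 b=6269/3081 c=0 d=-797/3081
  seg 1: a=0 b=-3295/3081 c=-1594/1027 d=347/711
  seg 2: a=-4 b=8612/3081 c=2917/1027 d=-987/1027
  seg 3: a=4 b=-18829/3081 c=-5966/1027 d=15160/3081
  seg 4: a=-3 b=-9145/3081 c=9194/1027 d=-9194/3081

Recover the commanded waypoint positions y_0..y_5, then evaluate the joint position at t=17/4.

y_0=-2 y_1=0 y_2=-4 y_3=4 y_4=-3 y_5=0
S(17/4) = -309225/65728

y_0 = S_0(0) = a_0 = -2
y_1 = S_1(0) = a_1 = 0
y_2 = S_2(0) = a_2 = -4
y_3 = S_3(0) = a_3 = 4
y_4 = S_4(0) = a_4 = -3
y_5 = S_4(1) = 0
t_q=17/4 is in segment 1 (τ=9/4); S_1(τ)=-309225/65728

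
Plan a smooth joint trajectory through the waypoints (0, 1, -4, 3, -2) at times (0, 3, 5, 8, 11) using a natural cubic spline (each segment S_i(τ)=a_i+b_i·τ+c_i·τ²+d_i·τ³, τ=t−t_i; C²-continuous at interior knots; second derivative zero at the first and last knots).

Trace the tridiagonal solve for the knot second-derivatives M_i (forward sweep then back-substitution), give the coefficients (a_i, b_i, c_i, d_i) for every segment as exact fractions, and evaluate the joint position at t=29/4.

  seg 0: a=0 b=1145/708 c=0 d=-101/708
  seg 1: a=1 b=-791/354 c=-303/236 d=815/1416
  seg 2: a=-4 b=-82/177 c=128/59 d=-73/177
  seg 3: a=3 b=251/177 c=-91/59 d=91/531
S(29/4) = 4693/3776

Δ: Δ0=1/3, Δ1=-5/2, Δ2=7/3, Δ3=-5/3
row 1: diag=10, rhs=-17; c'=1/5, d'=-17/10
row 2: denom=10−2·1/5=48/5; d'=(29−2·-17/10)/(48/5)=27/8
row 3: denom=12−3·5/16=177/16; d'=(-24−3·27/8)/(177/16)=-182/59
back: M3=-182/59
back: M2=27/8−5/16·-182/59=256/59
back: M1=-17/10−1/5·256/59=-303/118
M: M0=0, M1=-303/118, M2=256/59, M3=-182/59, M4=0
seg 0: a=0, c=M0/2=0, d=(M1−M0)/(6·3)=-101/708, b=Δ0−h0·(2M0+M1)/6=1145/708
seg 1: a=1, c=M1/2=-303/236, d=(M2−M1)/(6·2)=815/1416, b=Δ1−h1·(2M1+M2)/6=-791/354
seg 2: a=-4, c=M2/2=128/59, d=(M3−M2)/(6·3)=-73/177, b=Δ2−h2·(2M2+M3)/6=-82/177
seg 3: a=3, c=M3/2=-91/59, d=(M4−M3)/(6·3)=91/531, b=Δ3−h3·(2M3+M4)/6=251/177
t_q=29/4 → seg 2, τ=9/4; S=-4+-82/177·τ+128/59·τ²+-73/177·τ³=4693/3776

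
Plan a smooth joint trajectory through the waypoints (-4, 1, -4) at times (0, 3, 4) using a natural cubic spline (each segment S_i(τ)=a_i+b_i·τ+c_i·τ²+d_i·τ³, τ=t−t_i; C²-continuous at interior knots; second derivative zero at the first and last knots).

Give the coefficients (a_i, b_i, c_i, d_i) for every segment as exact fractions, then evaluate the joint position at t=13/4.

  seg 0: a=-4 b=25/6 c=0 d=-5/18
  seg 1: a=1 b=-10/3 c=-5/2 d=5/6
S(13/4) = 3/128

Δ: Δ0=5/3, Δ1=-5
row 1: diag=8, rhs=-40; c'=1/8, d'=-5
back: M1=-5
M: M0=0, M1=-5, M2=0
seg 0: a=-4, c=M0/2=0, d=(M1−M0)/(6·3)=-5/18, b=Δ0−h0·(2M0+M1)/6=25/6
seg 1: a=1, c=M1/2=-5/2, d=(M2−M1)/(6·1)=5/6, b=Δ1−h1·(2M1+M2)/6=-10/3
t_q=13/4 → seg 1, τ=1/4; S=1+-10/3·τ+-5/2·τ²+5/6·τ³=3/128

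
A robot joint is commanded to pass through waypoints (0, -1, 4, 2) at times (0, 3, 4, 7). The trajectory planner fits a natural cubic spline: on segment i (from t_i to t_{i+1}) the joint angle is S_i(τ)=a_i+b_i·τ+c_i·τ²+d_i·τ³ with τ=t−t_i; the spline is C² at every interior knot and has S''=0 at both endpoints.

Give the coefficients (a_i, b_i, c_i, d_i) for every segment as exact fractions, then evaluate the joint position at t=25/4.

Δ: Δ0=-1/3, Δ1=5, Δ2=-2/3
row 1: diag=8, rhs=32; c'=1/8, d'=4
row 2: denom=8−1·1/8=63/8; d'=(-34−1·4)/(63/8)=-304/63
back: M2=-304/63
back: M1=4−1/8·-304/63=290/63
M: M0=0, M1=290/63, M2=-304/63, M3=0
seg 0: a=0, c=M0/2=0, d=(M1−M0)/(6·3)=145/567, b=Δ0−h0·(2M0+M1)/6=-166/63
seg 1: a=-1, c=M1/2=145/63, d=(M2−M1)/(6·1)=-11/7, b=Δ1−h1·(2M1+M2)/6=269/63
seg 2: a=4, c=M2/2=-152/63, d=(M3−M2)/(6·3)=152/567, b=Δ2−h2·(2M2+M3)/6=262/63
t_q=25/4 → seg 2, τ=9/4; S=4+262/63·τ+-152/63·τ²+152/567·τ³=235/56

  seg 0: a=0 b=-166/63 c=0 d=145/567
  seg 1: a=-1 b=269/63 c=145/63 d=-11/7
  seg 2: a=4 b=262/63 c=-152/63 d=152/567
S(25/4) = 235/56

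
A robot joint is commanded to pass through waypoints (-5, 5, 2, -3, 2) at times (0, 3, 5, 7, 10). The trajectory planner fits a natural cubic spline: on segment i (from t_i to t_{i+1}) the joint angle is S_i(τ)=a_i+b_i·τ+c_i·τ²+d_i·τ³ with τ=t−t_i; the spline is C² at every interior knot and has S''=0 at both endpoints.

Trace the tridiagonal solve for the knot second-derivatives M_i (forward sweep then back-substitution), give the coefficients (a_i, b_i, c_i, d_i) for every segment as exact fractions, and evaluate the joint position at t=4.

Δ: Δ0=10/3, Δ1=-3/2, Δ2=-5/2, Δ3=5/3
row 1: diag=10, rhs=-29; c'=1/5, d'=-29/10
row 2: denom=8−2·1/5=38/5; d'=(-6−2·-29/10)/(38/5)=-1/38
row 3: denom=10−2·5/19=180/19; d'=(25−2·-1/38)/(180/19)=119/45
back: M3=119/45
back: M2=-1/38−5/19·119/45=-13/18
back: M1=-29/10−1/5·-13/18=-124/45
M: M0=0, M1=-124/45, M2=-13/18, M3=119/45, M4=0
seg 0: a=-5, c=M0/2=0, d=(M1−M0)/(6·3)=-62/405, b=Δ0−h0·(2M0+M1)/6=212/45
seg 1: a=5, c=M1/2=-62/45, d=(M2−M1)/(6·2)=61/360, b=Δ1−h1·(2M1+M2)/6=26/45
seg 2: a=2, c=M2/2=-13/36, d=(M3−M2)/(6·2)=101/360, b=Δ2−h2·(2M2+M3)/6=-29/10
seg 3: a=-3, c=M3/2=119/90, d=(M4−M3)/(6·3)=-119/810, b=Δ3−h3·(2M3+M4)/6=-44/45
t_q=4 → seg 1, τ=1; S=5+26/45·τ+-62/45·τ²+61/360·τ³=1573/360

  seg 0: a=-5 b=212/45 c=0 d=-62/405
  seg 1: a=5 b=26/45 c=-62/45 d=61/360
  seg 2: a=2 b=-29/10 c=-13/36 d=101/360
  seg 3: a=-3 b=-44/45 c=119/90 d=-119/810
S(4) = 1573/360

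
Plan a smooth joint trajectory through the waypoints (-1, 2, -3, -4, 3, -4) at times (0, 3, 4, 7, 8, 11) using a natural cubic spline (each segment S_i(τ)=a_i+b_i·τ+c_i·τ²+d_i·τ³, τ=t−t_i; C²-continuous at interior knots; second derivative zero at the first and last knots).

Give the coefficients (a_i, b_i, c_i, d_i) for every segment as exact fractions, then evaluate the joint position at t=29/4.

  seg 0: a=-1 b=1271/377 c=0 d=-298/1131
  seg 1: a=2 b=-1411/377 c=-894/377 d=420/377
  seg 2: a=-3 b=-1939/377 c=366/377 d=74/351
  seg 3: a=-4 b=2403/377 c=3244/1131 d=-2536/1131
  seg 4: a=3 b=6089/1131 c=-4364/1131 d=4364/10179
S(29/4) = -6823/3016

Δ: Δ0=1, Δ1=-5, Δ2=-1/3, Δ3=7, Δ4=-7/3
row 1: diag=8, rhs=-36; c'=1/8, d'=-9/2
row 2: denom=8−1·1/8=63/8; d'=(28−1·-9/2)/(63/8)=260/63
row 3: denom=8−3·8/21=48/7; d'=(44−3·260/63)/(48/7)=83/18
row 4: denom=8−1·7/48=377/48; d'=(-56−1·83/18)/(377/48)=-8728/1131
back: M4=-8728/1131
back: M3=83/18−7/48·-8728/1131=6488/1131
back: M2=260/63−8/21·6488/1131=732/377
back: M1=-9/2−1/8·732/377=-1788/377
M: M0=0, M1=-1788/377, M2=732/377, M3=6488/1131, M4=-8728/1131, M5=0
seg 0: a=-1, c=M0/2=0, d=(M1−M0)/(6·3)=-298/1131, b=Δ0−h0·(2M0+M1)/6=1271/377
seg 1: a=2, c=M1/2=-894/377, d=(M2−M1)/(6·1)=420/377, b=Δ1−h1·(2M1+M2)/6=-1411/377
seg 2: a=-3, c=M2/2=366/377, d=(M3−M2)/(6·3)=74/351, b=Δ2−h2·(2M2+M3)/6=-1939/377
seg 3: a=-4, c=M3/2=3244/1131, d=(M4−M3)/(6·1)=-2536/1131, b=Δ3−h3·(2M3+M4)/6=2403/377
seg 4: a=3, c=M4/2=-4364/1131, d=(M5−M4)/(6·3)=4364/10179, b=Δ4−h4·(2M4+M5)/6=6089/1131
t_q=29/4 → seg 3, τ=1/4; S=-4+2403/377·τ+3244/1131·τ²+-2536/1131·τ³=-6823/3016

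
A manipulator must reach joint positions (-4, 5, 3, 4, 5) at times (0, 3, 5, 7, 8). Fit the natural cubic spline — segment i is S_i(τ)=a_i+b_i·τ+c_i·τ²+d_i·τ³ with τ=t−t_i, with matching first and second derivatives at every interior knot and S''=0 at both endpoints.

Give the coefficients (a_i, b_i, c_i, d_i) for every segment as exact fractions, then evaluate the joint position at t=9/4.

Δ: Δ0=3, Δ1=-1, Δ2=1/2, Δ3=1
row 1: diag=10, rhs=-24; c'=1/5, d'=-12/5
row 2: denom=8−2·1/5=38/5; d'=(9−2·-12/5)/(38/5)=69/38
row 3: denom=6−2·5/19=104/19; d'=(3−2·69/38)/(104/19)=-3/26
back: M3=-3/26
back: M2=69/38−5/19·-3/26=24/13
back: M1=-12/5−1/5·24/13=-36/13
M: M0=0, M1=-36/13, M2=24/13, M3=-3/26, M4=0
seg 0: a=-4, c=M0/2=0, d=(M1−M0)/(6·3)=-2/13, b=Δ0−h0·(2M0+M1)/6=57/13
seg 1: a=5, c=M1/2=-18/13, d=(M2−M1)/(6·2)=5/13, b=Δ1−h1·(2M1+M2)/6=3/13
seg 2: a=3, c=M2/2=12/13, d=(M3−M2)/(6·2)=-17/104, b=Δ2−h2·(2M2+M3)/6=-9/13
seg 3: a=4, c=M3/2=-3/52, d=(M4−M3)/(6·1)=1/52, b=Δ3−h3·(2M3+M4)/6=27/26
t_q=9/4 → seg 0, τ=9/4; S=-4+57/13·τ+0·τ²+-2/13·τ³=1711/416

  seg 0: a=-4 b=57/13 c=0 d=-2/13
  seg 1: a=5 b=3/13 c=-18/13 d=5/13
  seg 2: a=3 b=-9/13 c=12/13 d=-17/104
  seg 3: a=4 b=27/26 c=-3/52 d=1/52
S(9/4) = 1711/416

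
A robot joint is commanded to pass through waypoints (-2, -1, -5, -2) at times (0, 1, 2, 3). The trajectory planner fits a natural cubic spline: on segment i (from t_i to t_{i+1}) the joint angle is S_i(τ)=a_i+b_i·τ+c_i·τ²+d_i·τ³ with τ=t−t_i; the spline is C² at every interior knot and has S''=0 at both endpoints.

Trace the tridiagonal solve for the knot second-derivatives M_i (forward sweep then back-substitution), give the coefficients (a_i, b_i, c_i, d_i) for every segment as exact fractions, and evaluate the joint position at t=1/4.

  seg 0: a=-2 b=14/5 c=0 d=-9/5
  seg 1: a=-1 b=-13/5 c=-27/5 d=4
  seg 2: a=-5 b=-7/5 c=33/5 d=-11/5
S(1/4) = -85/64

Δ: Δ0=1, Δ1=-4, Δ2=3
row 1: diag=4, rhs=-30; c'=1/4, d'=-15/2
row 2: denom=4−1·1/4=15/4; d'=(42−1·-15/2)/(15/4)=66/5
back: M2=66/5
back: M1=-15/2−1/4·66/5=-54/5
M: M0=0, M1=-54/5, M2=66/5, M3=0
seg 0: a=-2, c=M0/2=0, d=(M1−M0)/(6·1)=-9/5, b=Δ0−h0·(2M0+M1)/6=14/5
seg 1: a=-1, c=M1/2=-27/5, d=(M2−M1)/(6·1)=4, b=Δ1−h1·(2M1+M2)/6=-13/5
seg 2: a=-5, c=M2/2=33/5, d=(M3−M2)/(6·1)=-11/5, b=Δ2−h2·(2M2+M3)/6=-7/5
t_q=1/4 → seg 0, τ=1/4; S=-2+14/5·τ+0·τ²+-9/5·τ³=-85/64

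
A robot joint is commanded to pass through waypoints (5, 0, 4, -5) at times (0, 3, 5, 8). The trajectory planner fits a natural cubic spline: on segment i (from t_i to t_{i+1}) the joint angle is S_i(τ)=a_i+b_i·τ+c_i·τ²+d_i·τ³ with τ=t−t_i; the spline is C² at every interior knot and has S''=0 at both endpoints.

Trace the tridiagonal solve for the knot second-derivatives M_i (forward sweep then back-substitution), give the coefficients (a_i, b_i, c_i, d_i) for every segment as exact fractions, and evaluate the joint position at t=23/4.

Δ: Δ0=-5/3, Δ1=2, Δ2=-3
row 1: diag=10, rhs=22; c'=1/5, d'=11/5
row 2: denom=10−2·1/5=48/5; d'=(-30−2·11/5)/(48/5)=-43/12
back: M2=-43/12
back: M1=11/5−1/5·-43/12=35/12
M: M0=0, M1=35/12, M2=-43/12, M3=0
seg 0: a=5, c=M0/2=0, d=(M1−M0)/(6·3)=35/216, b=Δ0−h0·(2M0+M1)/6=-25/8
seg 1: a=0, c=M1/2=35/24, d=(M2−M1)/(6·2)=-13/24, b=Δ1−h1·(2M1+M2)/6=5/4
seg 2: a=4, c=M2/2=-43/24, d=(M3−M2)/(6·3)=43/216, b=Δ2−h2·(2M2+M3)/6=7/12
t_q=23/4 → seg 2, τ=3/4; S=4+7/12·τ+-43/24·τ²+43/216·τ³=1799/512

  seg 0: a=5 b=-25/8 c=0 d=35/216
  seg 1: a=0 b=5/4 c=35/24 d=-13/24
  seg 2: a=4 b=7/12 c=-43/24 d=43/216
S(23/4) = 1799/512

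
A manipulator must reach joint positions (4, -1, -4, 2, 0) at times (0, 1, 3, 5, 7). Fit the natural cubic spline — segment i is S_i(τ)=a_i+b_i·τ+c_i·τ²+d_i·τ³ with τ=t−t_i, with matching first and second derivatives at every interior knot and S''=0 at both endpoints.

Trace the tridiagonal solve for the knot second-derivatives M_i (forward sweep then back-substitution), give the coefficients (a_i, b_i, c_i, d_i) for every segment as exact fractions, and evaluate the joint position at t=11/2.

Δ: Δ0=-5, Δ1=-3/2, Δ2=3, Δ3=-1
row 1: diag=6, rhs=21; c'=1/3, d'=7/2
row 2: denom=8−2·1/3=22/3; d'=(27−2·7/2)/(22/3)=30/11
row 3: denom=8−2·3/11=82/11; d'=(-24−2·30/11)/(82/11)=-162/41
back: M3=-162/41
back: M2=30/11−3/11·-162/41=156/41
back: M1=7/2−1/3·156/41=183/82
M: M0=0, M1=183/82, M2=156/41, M3=-162/41, M4=0
seg 0: a=4, c=M0/2=0, d=(M1−M0)/(6·1)=61/164, b=Δ0−h0·(2M0+M1)/6=-881/164
seg 1: a=-1, c=M1/2=183/164, d=(M2−M1)/(6·2)=43/328, b=Δ1−h1·(2M1+M2)/6=-349/82
seg 2: a=-4, c=M2/2=78/41, d=(M3−M2)/(6·2)=-53/82, b=Δ2−h2·(2M2+M3)/6=73/41
seg 3: a=2, c=M3/2=-81/41, d=(M4−M3)/(6·2)=27/82, b=Δ3−h3·(2M3+M4)/6=67/41
t_q=11/2 → seg 3, τ=1/2; S=2+67/41·τ+-81/41·τ²+27/82·τ³=1551/656

  seg 0: a=4 b=-881/164 c=0 d=61/164
  seg 1: a=-1 b=-349/82 c=183/164 d=43/328
  seg 2: a=-4 b=73/41 c=78/41 d=-53/82
  seg 3: a=2 b=67/41 c=-81/41 d=27/82
S(11/2) = 1551/656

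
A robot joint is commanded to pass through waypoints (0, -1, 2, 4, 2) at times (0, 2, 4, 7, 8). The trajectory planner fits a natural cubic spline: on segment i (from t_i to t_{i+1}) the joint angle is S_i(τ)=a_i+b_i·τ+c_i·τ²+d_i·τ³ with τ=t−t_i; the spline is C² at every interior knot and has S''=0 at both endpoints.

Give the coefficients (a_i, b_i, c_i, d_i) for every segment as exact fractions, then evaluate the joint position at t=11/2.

  seg 0: a=0 b=-205/201 c=0 d=209/1608
  seg 1: a=-1 b=217/402 c=209/268 d=-241/1608
  seg 2: a=2 b=374/201 c=-8/67 d=-56/603
  seg 3: a=4 b=-274/201 c=-64/67 d=64/201
S(11/2) = 282/67

Δ: Δ0=-1/2, Δ1=3/2, Δ2=2/3, Δ3=-2
row 1: diag=8, rhs=12; c'=1/4, d'=3/2
row 2: denom=10−2·1/4=19/2; d'=(-5−2·3/2)/(19/2)=-16/19
row 3: denom=8−3·6/19=134/19; d'=(-16−3·-16/19)/(134/19)=-128/67
back: M3=-128/67
back: M2=-16/19−6/19·-128/67=-16/67
back: M1=3/2−1/4·-16/67=209/134
M: M0=0, M1=209/134, M2=-16/67, M3=-128/67, M4=0
seg 0: a=0, c=M0/2=0, d=(M1−M0)/(6·2)=209/1608, b=Δ0−h0·(2M0+M1)/6=-205/201
seg 1: a=-1, c=M1/2=209/268, d=(M2−M1)/(6·2)=-241/1608, b=Δ1−h1·(2M1+M2)/6=217/402
seg 2: a=2, c=M2/2=-8/67, d=(M3−M2)/(6·3)=-56/603, b=Δ2−h2·(2M2+M3)/6=374/201
seg 3: a=4, c=M3/2=-64/67, d=(M4−M3)/(6·1)=64/201, b=Δ3−h3·(2M3+M4)/6=-274/201
t_q=11/2 → seg 2, τ=3/2; S=2+374/201·τ+-8/67·τ²+-56/603·τ³=282/67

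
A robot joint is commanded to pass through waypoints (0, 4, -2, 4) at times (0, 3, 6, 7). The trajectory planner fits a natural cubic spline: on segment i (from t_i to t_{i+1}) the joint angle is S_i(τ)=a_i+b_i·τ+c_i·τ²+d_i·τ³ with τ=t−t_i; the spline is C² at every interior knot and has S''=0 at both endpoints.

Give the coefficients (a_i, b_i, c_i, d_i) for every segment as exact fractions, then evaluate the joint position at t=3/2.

  seg 0: a=0 b=268/87 c=0 d=-152/783
  seg 1: a=4 b=-188/87 c=-152/87 d=470/783
  seg 2: a=-2 b=310/87 c=106/29 d=-106/87
S(3/2) = 115/29

Δ: Δ0=4/3, Δ1=-2, Δ2=6
row 1: diag=12, rhs=-20; c'=1/4, d'=-5/3
row 2: denom=8−3·1/4=29/4; d'=(48−3·-5/3)/(29/4)=212/29
back: M2=212/29
back: M1=-5/3−1/4·212/29=-304/87
M: M0=0, M1=-304/87, M2=212/29, M3=0
seg 0: a=0, c=M0/2=0, d=(M1−M0)/(6·3)=-152/783, b=Δ0−h0·(2M0+M1)/6=268/87
seg 1: a=4, c=M1/2=-152/87, d=(M2−M1)/(6·3)=470/783, b=Δ1−h1·(2M1+M2)/6=-188/87
seg 2: a=-2, c=M2/2=106/29, d=(M3−M2)/(6·1)=-106/87, b=Δ2−h2·(2M2+M3)/6=310/87
t_q=3/2 → seg 0, τ=3/2; S=0+268/87·τ+0·τ²+-152/783·τ³=115/29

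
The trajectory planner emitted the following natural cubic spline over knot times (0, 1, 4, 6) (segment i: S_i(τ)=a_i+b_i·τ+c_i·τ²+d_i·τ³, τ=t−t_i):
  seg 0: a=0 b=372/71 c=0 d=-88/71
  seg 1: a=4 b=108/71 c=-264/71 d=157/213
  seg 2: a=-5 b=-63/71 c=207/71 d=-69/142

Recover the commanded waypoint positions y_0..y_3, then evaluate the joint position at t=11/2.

y_0=0 y_1=4 y_2=-5 y_3=1
S(11/2) = -1603/1136

y_0 = S_0(0) = a_0 = 0
y_1 = S_1(0) = a_1 = 4
y_2 = S_2(0) = a_2 = -5
y_3 = S_2(2) = 1
t_q=11/2 is in segment 2 (τ=3/2); S_2(τ)=-1603/1136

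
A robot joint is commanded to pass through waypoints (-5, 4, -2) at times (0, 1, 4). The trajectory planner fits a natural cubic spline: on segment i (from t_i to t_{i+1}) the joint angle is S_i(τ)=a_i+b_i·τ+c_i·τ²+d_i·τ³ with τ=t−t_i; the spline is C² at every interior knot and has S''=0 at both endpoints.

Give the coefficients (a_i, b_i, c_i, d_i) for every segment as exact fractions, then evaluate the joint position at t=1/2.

Δ: Δ0=9, Δ1=-2
row 1: diag=8, rhs=-66; c'=3/8, d'=-33/4
back: M1=-33/4
M: M0=0, M1=-33/4, M2=0
seg 0: a=-5, c=M0/2=0, d=(M1−M0)/(6·1)=-11/8, b=Δ0−h0·(2M0+M1)/6=83/8
seg 1: a=4, c=M1/2=-33/8, d=(M2−M1)/(6·3)=11/24, b=Δ1−h1·(2M1+M2)/6=25/4
t_q=1/2 → seg 0, τ=1/2; S=-5+83/8·τ+0·τ²+-11/8·τ³=1/64

  seg 0: a=-5 b=83/8 c=0 d=-11/8
  seg 1: a=4 b=25/4 c=-33/8 d=11/24
S(1/2) = 1/64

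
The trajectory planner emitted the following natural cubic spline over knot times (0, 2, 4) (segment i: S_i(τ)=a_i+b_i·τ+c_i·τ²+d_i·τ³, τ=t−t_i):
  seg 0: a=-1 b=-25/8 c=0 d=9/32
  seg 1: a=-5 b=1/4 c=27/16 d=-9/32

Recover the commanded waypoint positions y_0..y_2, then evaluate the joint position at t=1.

y_0=-1 y_1=-5 y_2=0
S(1) = -123/32

y_0 = S_0(0) = a_0 = -1
y_1 = S_1(0) = a_1 = -5
y_2 = S_1(2) = 0
t_q=1 is in segment 0 (τ=1); S_0(τ)=-123/32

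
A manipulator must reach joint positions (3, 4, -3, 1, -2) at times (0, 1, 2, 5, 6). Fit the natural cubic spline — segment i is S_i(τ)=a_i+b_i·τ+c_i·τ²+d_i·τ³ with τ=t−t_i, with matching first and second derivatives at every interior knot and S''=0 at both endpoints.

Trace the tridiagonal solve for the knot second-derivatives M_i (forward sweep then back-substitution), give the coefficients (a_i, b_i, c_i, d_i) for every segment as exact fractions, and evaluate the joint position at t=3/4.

  seg 0: a=3 b=2195/636 c=0 d=-1559/636
  seg 1: a=4 b=-1241/318 c=-1559/212 d=2707/636
  seg 2: a=-3 b=-3715/636 c=287/53 d=-641/636
  seg 3: a=1 b=-179/318 c=-775/212 d=775/636
S(3/4) = 61793/13568

Δ: Δ0=1, Δ1=-7, Δ2=4/3, Δ3=-3
row 1: diag=4, rhs=-48; c'=1/4, d'=-12
row 2: denom=8−1·1/4=31/4; d'=(50−1·-12)/(31/4)=8
row 3: denom=8−3·12/31=212/31; d'=(-26−3·8)/(212/31)=-775/106
back: M3=-775/106
back: M2=8−12/31·-775/106=574/53
back: M1=-12−1/4·574/53=-1559/106
M: M0=0, M1=-1559/106, M2=574/53, M3=-775/106, M4=0
seg 0: a=3, c=M0/2=0, d=(M1−M0)/(6·1)=-1559/636, b=Δ0−h0·(2M0+M1)/6=2195/636
seg 1: a=4, c=M1/2=-1559/212, d=(M2−M1)/(6·1)=2707/636, b=Δ1−h1·(2M1+M2)/6=-1241/318
seg 2: a=-3, c=M2/2=287/53, d=(M3−M2)/(6·3)=-641/636, b=Δ2−h2·(2M2+M3)/6=-3715/636
seg 3: a=1, c=M3/2=-775/212, d=(M4−M3)/(6·1)=775/636, b=Δ3−h3·(2M3+M4)/6=-179/318
t_q=3/4 → seg 0, τ=3/4; S=3+2195/636·τ+0·τ²+-1559/636·τ³=61793/13568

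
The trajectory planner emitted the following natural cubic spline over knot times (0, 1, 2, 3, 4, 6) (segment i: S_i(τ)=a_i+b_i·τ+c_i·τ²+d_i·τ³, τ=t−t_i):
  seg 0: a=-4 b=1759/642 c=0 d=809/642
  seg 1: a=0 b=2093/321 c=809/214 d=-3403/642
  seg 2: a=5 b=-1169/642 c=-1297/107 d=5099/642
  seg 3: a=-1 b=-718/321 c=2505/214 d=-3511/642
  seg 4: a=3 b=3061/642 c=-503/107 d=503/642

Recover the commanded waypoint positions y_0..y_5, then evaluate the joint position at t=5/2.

y_0 = S_0(0) = a_0 = -4
y_1 = S_1(0) = a_1 = 0
y_2 = S_2(0) = a_2 = 5
y_3 = S_3(0) = a_3 = -1
y_4 = S_4(0) = a_4 = 3
y_5 = S_4(2) = 0
t_q=5/2 is in segment 2 (τ=1/2); S_2(τ)=3513/1712

y_0=-4 y_1=0 y_2=5 y_3=-1 y_4=3 y_5=0
S(5/2) = 3513/1712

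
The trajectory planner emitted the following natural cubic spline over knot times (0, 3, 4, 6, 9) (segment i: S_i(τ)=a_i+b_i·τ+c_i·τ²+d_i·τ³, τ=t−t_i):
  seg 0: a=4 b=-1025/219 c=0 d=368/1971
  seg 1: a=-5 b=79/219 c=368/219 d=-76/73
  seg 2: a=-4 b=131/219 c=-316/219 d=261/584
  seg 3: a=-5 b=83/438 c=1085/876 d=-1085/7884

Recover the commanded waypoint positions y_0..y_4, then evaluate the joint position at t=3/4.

y_0=4 y_1=-5 y_2=-4 y_3=-5 y_4=3
S(3/4) = 83/146

y_0 = S_0(0) = a_0 = 4
y_1 = S_1(0) = a_1 = -5
y_2 = S_2(0) = a_2 = -4
y_3 = S_3(0) = a_3 = -5
y_4 = S_3(3) = 3
t_q=3/4 is in segment 0 (τ=3/4); S_0(τ)=83/146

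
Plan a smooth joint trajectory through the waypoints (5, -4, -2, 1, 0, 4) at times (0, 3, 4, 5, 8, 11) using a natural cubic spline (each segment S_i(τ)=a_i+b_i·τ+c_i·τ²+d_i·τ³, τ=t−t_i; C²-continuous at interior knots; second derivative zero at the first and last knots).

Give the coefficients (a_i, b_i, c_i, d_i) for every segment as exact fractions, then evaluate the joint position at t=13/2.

Δ: Δ0=-3, Δ1=2, Δ2=3, Δ3=-1/3, Δ4=4/3
row 1: diag=8, rhs=30; c'=1/8, d'=15/4
row 2: denom=4−1·1/8=31/8; d'=(6−1·15/4)/(31/8)=18/31
row 3: denom=8−1·8/31=240/31; d'=(-20−1·18/31)/(240/31)=-319/120
row 4: denom=12−3·31/80=867/80; d'=(10−3·-319/120)/(867/80)=1438/867
back: M4=1438/867
back: M3=-319/120−31/80·1438/867=-954/289
back: M2=18/31−8/31·-954/289=414/289
back: M1=15/4−1/8·414/289=1032/289
M: M0=0, M1=1032/289, M2=414/289, M3=-954/289, M4=1438/867, M5=0
seg 0: a=5, c=M0/2=0, d=(M1−M0)/(6·3)=172/867, b=Δ0−h0·(2M0+M1)/6=-1383/289
seg 1: a=-4, c=M1/2=516/289, d=(M2−M1)/(6·1)=-103/289, b=Δ1−h1·(2M1+M2)/6=165/289
seg 2: a=-2, c=M2/2=207/289, d=(M3−M2)/(6·1)=-228/289, b=Δ2−h2·(2M2+M3)/6=888/289
seg 3: a=1, c=M3/2=-477/289, d=(M4−M3)/(6·3)=2150/7803, b=Δ3−h3·(2M3+M4)/6=618/289
seg 4: a=0, c=M4/2=719/867, d=(M5−M4)/(6·3)=-719/7803, b=Δ4−h4·(2M4+M5)/6=-94/289
t_q=13/2 → seg 3, τ=3/2; S=1+618/289·τ+-477/289·τ²+2150/7803·τ³=823/578

  seg 0: a=5 b=-1383/289 c=0 d=172/867
  seg 1: a=-4 b=165/289 c=516/289 d=-103/289
  seg 2: a=-2 b=888/289 c=207/289 d=-228/289
  seg 3: a=1 b=618/289 c=-477/289 d=2150/7803
  seg 4: a=0 b=-94/289 c=719/867 d=-719/7803
S(13/2) = 823/578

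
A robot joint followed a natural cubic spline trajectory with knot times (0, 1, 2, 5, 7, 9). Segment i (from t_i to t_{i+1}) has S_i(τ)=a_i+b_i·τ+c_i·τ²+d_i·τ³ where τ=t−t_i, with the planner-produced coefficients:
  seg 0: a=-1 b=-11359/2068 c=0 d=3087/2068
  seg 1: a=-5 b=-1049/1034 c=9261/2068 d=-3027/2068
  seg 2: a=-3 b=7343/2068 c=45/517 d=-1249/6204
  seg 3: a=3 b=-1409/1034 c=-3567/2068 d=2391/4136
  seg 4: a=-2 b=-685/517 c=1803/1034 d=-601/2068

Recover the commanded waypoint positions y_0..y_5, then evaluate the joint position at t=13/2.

y_0=-1 y_1=-5 y_2=-3 y_3=3 y_4=-2 y_5=0
S(13/2) = -32223/33088

y_0 = S_0(0) = a_0 = -1
y_1 = S_1(0) = a_1 = -5
y_2 = S_2(0) = a_2 = -3
y_3 = S_3(0) = a_3 = 3
y_4 = S_4(0) = a_4 = -2
y_5 = S_4(2) = 0
t_q=13/2 is in segment 3 (τ=3/2); S_3(τ)=-32223/33088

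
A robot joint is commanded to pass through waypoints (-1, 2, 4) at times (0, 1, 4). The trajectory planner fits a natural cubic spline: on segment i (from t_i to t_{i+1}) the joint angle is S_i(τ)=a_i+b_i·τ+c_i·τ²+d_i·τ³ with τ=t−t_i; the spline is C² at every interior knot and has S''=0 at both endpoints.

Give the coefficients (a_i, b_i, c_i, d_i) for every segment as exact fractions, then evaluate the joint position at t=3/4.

  seg 0: a=-1 b=79/24 c=0 d=-7/24
  seg 1: a=2 b=29/12 c=-7/8 d=7/72
S(3/4) = 689/512

Δ: Δ0=3, Δ1=2/3
row 1: diag=8, rhs=-14; c'=3/8, d'=-7/4
back: M1=-7/4
M: M0=0, M1=-7/4, M2=0
seg 0: a=-1, c=M0/2=0, d=(M1−M0)/(6·1)=-7/24, b=Δ0−h0·(2M0+M1)/6=79/24
seg 1: a=2, c=M1/2=-7/8, d=(M2−M1)/(6·3)=7/72, b=Δ1−h1·(2M1+M2)/6=29/12
t_q=3/4 → seg 0, τ=3/4; S=-1+79/24·τ+0·τ²+-7/24·τ³=689/512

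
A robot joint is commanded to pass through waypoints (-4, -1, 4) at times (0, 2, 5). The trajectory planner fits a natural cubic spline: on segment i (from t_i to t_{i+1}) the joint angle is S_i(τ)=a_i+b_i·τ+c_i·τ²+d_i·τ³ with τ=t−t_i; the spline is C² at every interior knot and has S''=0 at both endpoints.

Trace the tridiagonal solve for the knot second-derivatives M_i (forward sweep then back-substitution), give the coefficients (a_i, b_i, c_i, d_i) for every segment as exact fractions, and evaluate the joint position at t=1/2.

Δ: Δ0=3/2, Δ1=5/3
row 1: diag=10, rhs=1; c'=3/10, d'=1/10
back: M1=1/10
M: M0=0, M1=1/10, M2=0
seg 0: a=-4, c=M0/2=0, d=(M1−M0)/(6·2)=1/120, b=Δ0−h0·(2M0+M1)/6=22/15
seg 1: a=-1, c=M1/2=1/20, d=(M2−M1)/(6·3)=-1/180, b=Δ1−h1·(2M1+M2)/6=47/30
t_q=1/2 → seg 0, τ=1/2; S=-4+22/15·τ+0·τ²+1/120·τ³=-209/64

  seg 0: a=-4 b=22/15 c=0 d=1/120
  seg 1: a=-1 b=47/30 c=1/20 d=-1/180
S(1/2) = -209/64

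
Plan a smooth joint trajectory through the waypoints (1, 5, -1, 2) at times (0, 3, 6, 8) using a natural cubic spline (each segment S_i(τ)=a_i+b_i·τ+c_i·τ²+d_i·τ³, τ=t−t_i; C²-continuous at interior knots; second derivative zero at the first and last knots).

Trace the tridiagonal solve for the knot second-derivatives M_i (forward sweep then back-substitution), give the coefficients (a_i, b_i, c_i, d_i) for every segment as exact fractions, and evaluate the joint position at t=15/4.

Δ: Δ0=4/3, Δ1=-2, Δ2=3/2
row 1: diag=12, rhs=-20; c'=1/4, d'=-5/3
row 2: denom=10−3·1/4=37/4; d'=(21−3·-5/3)/(37/4)=104/37
back: M2=104/37
back: M1=-5/3−1/4·104/37=-263/111
M: M0=0, M1=-263/111, M2=104/37, M3=0
seg 0: a=1, c=M0/2=0, d=(M1−M0)/(6·3)=-263/1998, b=Δ0−h0·(2M0+M1)/6=559/222
seg 1: a=5, c=M1/2=-263/222, d=(M2−M1)/(6·3)=575/1998, b=Δ1−h1·(2M1+M2)/6=-115/111
seg 2: a=-1, c=M2/2=52/37, d=(M3−M2)/(6·2)=-26/111, b=Δ2−h2·(2M2+M3)/6=-83/222
t_q=15/4 → seg 1, τ=3/4; S=5+-115/111·τ+-263/222·τ²+575/1998·τ³=17419/4736

  seg 0: a=1 b=559/222 c=0 d=-263/1998
  seg 1: a=5 b=-115/111 c=-263/222 d=575/1998
  seg 2: a=-1 b=-83/222 c=52/37 d=-26/111
S(15/4) = 17419/4736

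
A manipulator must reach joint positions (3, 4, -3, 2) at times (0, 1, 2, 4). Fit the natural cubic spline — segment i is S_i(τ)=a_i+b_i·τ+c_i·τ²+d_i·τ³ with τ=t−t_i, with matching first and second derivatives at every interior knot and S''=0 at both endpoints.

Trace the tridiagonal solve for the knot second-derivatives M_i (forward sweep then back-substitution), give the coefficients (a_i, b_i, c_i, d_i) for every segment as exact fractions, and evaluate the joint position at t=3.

Δ: Δ0=1, Δ1=-7, Δ2=5/2
row 1: diag=4, rhs=-48; c'=1/4, d'=-12
row 2: denom=6−1·1/4=23/4; d'=(57−1·-12)/(23/4)=12
back: M2=12
back: M1=-12−1/4·12=-15
M: M0=0, M1=-15, M2=12, M3=0
seg 0: a=3, c=M0/2=0, d=(M1−M0)/(6·1)=-5/2, b=Δ0−h0·(2M0+M1)/6=7/2
seg 1: a=4, c=M1/2=-15/2, d=(M2−M1)/(6·1)=9/2, b=Δ1−h1·(2M1+M2)/6=-4
seg 2: a=-3, c=M2/2=6, d=(M3−M2)/(6·2)=-1, b=Δ2−h2·(2M2+M3)/6=-11/2
t_q=3 → seg 2, τ=1; S=-3+-11/2·τ+6·τ²+-1·τ³=-7/2

  seg 0: a=3 b=7/2 c=0 d=-5/2
  seg 1: a=4 b=-4 c=-15/2 d=9/2
  seg 2: a=-3 b=-11/2 c=6 d=-1
S(3) = -7/2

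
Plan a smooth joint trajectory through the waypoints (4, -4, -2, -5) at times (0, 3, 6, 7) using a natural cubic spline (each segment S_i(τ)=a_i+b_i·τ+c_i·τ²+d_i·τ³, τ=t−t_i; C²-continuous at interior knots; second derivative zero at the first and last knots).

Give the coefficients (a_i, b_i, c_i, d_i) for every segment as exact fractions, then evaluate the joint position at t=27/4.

Δ: Δ0=-8/3, Δ1=2/3, Δ2=-3
row 1: diag=12, rhs=20; c'=1/4, d'=5/3
row 2: denom=8−3·1/4=29/4; d'=(-22−3·5/3)/(29/4)=-108/29
back: M2=-108/29
back: M1=5/3−1/4·-108/29=226/87
M: M0=0, M1=226/87, M2=-108/29, M3=0
seg 0: a=4, c=M0/2=0, d=(M1−M0)/(6·3)=113/783, b=Δ0−h0·(2M0+M1)/6=-115/29
seg 1: a=-4, c=M1/2=113/87, d=(M2−M1)/(6·3)=-275/783, b=Δ1−h1·(2M1+M2)/6=-2/29
seg 2: a=-2, c=M2/2=-54/29, d=(M3−M2)/(6·1)=18/29, b=Δ2−h2·(2M2+M3)/6=-51/29
t_q=27/4 → seg 2, τ=3/4; S=-2+-51/29·τ+-54/29·τ²+18/29·τ³=-3809/928

  seg 0: a=4 b=-115/29 c=0 d=113/783
  seg 1: a=-4 b=-2/29 c=113/87 d=-275/783
  seg 2: a=-2 b=-51/29 c=-54/29 d=18/29
S(27/4) = -3809/928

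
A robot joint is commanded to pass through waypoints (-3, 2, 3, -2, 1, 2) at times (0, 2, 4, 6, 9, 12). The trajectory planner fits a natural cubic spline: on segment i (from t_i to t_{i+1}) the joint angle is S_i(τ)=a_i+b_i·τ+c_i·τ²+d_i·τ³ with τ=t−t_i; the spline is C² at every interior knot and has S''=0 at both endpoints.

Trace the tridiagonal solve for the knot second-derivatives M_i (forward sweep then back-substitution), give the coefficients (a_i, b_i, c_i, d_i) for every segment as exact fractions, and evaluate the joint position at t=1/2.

Δ: Δ0=5/2, Δ1=1/2, Δ2=-5/2, Δ3=1, Δ4=1/3
row 1: diag=8, rhs=-12; c'=1/4, d'=-3/2
row 2: denom=8−2·1/4=15/2; d'=(-18−2·-3/2)/(15/2)=-2
row 3: denom=10−2·4/15=142/15; d'=(21−2·-2)/(142/15)=375/142
row 4: denom=12−3·45/142=1569/142; d'=(-4−3·375/142)/(1569/142)=-1693/1569
back: M4=-1693/1569
back: M3=375/142−45/142·-1693/1569=1560/523
back: M2=-2−4/15·1560/523=-1462/523
back: M1=-3/2−1/4·-1462/523=-419/523
M: M0=0, M1=-419/523, M2=-1462/523, M3=1560/523, M4=-1693/1569, M5=0
seg 0: a=-3, c=M0/2=0, d=(M1−M0)/(6·2)=-419/6276, b=Δ0−h0·(2M0+M1)/6=8683/3138
seg 1: a=2, c=M1/2=-419/1046, d=(M2−M1)/(6·2)=-1043/6276, b=Δ1−h1·(2M1+M2)/6=6169/3138
seg 2: a=3, c=M2/2=-731/523, d=(M3−M2)/(6·2)=1511/3138, b=Δ2−h2·(2M2+M3)/6=-5117/3138
seg 3: a=-2, c=M3/2=780/523, d=(M4−M3)/(6·3)=-6373/28242, b=Δ3−h3·(2M3+M4)/6=-4529/3138
seg 4: a=1, c=M4/2=-1693/3138, d=(M5−M4)/(6·3)=1693/28242, b=Δ4−h4·(2M4+M5)/6=2216/1569
t_q=1/2 → seg 0, τ=1/2; S=-3+8683/3138·τ+0·τ²+-419/6276·τ³=-27193/16736

  seg 0: a=-3 b=8683/3138 c=0 d=-419/6276
  seg 1: a=2 b=6169/3138 c=-419/1046 d=-1043/6276
  seg 2: a=3 b=-5117/3138 c=-731/523 d=1511/3138
  seg 3: a=-2 b=-4529/3138 c=780/523 d=-6373/28242
  seg 4: a=1 b=2216/1569 c=-1693/3138 d=1693/28242
S(1/2) = -27193/16736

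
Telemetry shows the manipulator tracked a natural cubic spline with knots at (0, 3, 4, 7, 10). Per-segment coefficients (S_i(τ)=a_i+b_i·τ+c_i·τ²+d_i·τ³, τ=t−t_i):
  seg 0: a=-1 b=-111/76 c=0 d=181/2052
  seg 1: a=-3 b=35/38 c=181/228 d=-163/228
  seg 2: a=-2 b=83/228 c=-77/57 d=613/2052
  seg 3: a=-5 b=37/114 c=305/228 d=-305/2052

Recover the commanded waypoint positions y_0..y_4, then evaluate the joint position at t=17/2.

y_0=-1 y_1=-3 y_2=-2 y_3=-5 y_4=4
S(17/2) = -1219/608

y_0 = S_0(0) = a_0 = -1
y_1 = S_1(0) = a_1 = -3
y_2 = S_2(0) = a_2 = -2
y_3 = S_3(0) = a_3 = -5
y_4 = S_3(3) = 4
t_q=17/2 is in segment 3 (τ=3/2); S_3(τ)=-1219/608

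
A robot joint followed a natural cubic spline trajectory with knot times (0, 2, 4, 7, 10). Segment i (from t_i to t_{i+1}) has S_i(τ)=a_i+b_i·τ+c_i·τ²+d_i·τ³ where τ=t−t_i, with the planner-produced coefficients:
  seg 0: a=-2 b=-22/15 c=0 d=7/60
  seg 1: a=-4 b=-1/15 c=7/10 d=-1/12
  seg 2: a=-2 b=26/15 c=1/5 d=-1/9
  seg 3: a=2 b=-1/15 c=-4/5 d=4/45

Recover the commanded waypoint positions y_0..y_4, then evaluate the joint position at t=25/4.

y_0=-2 y_1=-4 y_2=-2 y_3=2 y_4=-3
S(25/4) = 527/320

y_0 = S_0(0) = a_0 = -2
y_1 = S_1(0) = a_1 = -4
y_2 = S_2(0) = a_2 = -2
y_3 = S_3(0) = a_3 = 2
y_4 = S_3(3) = -3
t_q=25/4 is in segment 2 (τ=9/4); S_2(τ)=527/320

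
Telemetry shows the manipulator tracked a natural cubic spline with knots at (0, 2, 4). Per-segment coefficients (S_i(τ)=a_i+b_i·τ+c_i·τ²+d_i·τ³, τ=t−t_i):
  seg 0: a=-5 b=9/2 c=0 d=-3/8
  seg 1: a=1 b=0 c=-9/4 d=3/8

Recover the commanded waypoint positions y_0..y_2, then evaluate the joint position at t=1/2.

y_0=-5 y_1=1 y_2=-5
S(1/2) = -179/64

y_0 = S_0(0) = a_0 = -5
y_1 = S_1(0) = a_1 = 1
y_2 = S_1(2) = -5
t_q=1/2 is in segment 0 (τ=1/2); S_0(τ)=-179/64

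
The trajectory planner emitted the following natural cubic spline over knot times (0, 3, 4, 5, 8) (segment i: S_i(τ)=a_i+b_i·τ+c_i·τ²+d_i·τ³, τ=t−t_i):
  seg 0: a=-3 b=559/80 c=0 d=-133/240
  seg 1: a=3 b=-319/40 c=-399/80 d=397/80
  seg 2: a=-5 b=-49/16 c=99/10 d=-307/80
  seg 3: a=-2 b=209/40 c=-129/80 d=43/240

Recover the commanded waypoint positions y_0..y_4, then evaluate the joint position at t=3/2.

y_0 = S_0(0) = a_0 = -3
y_1 = S_1(0) = a_1 = 3
y_2 = S_2(0) = a_2 = -5
y_3 = S_3(0) = a_3 = -2
y_4 = S_3(3) = 4
t_q=3/2 is in segment 0 (τ=3/2); S_0(τ)=3591/640

y_0=-3 y_1=3 y_2=-5 y_3=-2 y_4=4
S(3/2) = 3591/640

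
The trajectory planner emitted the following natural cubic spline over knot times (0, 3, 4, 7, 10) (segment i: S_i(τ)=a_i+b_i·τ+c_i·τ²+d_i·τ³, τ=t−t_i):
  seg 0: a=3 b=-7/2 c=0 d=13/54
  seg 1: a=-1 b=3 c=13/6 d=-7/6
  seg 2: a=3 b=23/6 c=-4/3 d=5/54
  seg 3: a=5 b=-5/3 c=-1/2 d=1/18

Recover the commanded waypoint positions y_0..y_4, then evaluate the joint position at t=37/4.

y_0=3 y_1=-1 y_2=3 y_3=5 y_4=-3
S(37/4) = -83/128

y_0 = S_0(0) = a_0 = 3
y_1 = S_1(0) = a_1 = -1
y_2 = S_2(0) = a_2 = 3
y_3 = S_3(0) = a_3 = 5
y_4 = S_3(3) = -3
t_q=37/4 is in segment 3 (τ=9/4); S_3(τ)=-83/128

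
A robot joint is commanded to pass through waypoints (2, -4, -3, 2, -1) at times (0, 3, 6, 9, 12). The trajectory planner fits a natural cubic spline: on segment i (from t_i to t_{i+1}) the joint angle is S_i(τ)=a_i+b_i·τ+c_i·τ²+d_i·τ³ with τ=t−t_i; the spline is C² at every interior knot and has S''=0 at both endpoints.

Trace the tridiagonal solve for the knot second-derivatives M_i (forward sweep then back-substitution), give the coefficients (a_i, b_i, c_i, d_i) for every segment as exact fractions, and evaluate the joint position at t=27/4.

Δ: Δ0=-2, Δ1=1/3, Δ2=5/3, Δ3=-1
row 1: diag=12, rhs=14; c'=1/4, d'=7/6
row 2: denom=12−3·1/4=45/4; d'=(8−3·7/6)/(45/4)=2/5
row 3: denom=12−3·4/15=56/5; d'=(-16−3·2/5)/(56/5)=-43/28
back: M3=-43/28
back: M2=2/5−4/15·-43/28=17/21
back: M1=7/6−1/4·17/21=27/28
M: M0=0, M1=27/28, M2=17/21, M3=-43/28, M4=0
seg 0: a=2, c=M0/2=0, d=(M1−M0)/(6·3)=3/56, b=Δ0−h0·(2M0+M1)/6=-139/56
seg 1: a=-4, c=M1/2=27/56, d=(M2−M1)/(6·3)=-13/1512, b=Δ1−h1·(2M1+M2)/6=-29/28
seg 2: a=-3, c=M2/2=17/42, d=(M3−M2)/(6·3)=-197/1512, b=Δ2−h2·(2M2+M3)/6=13/8
seg 3: a=2, c=M3/2=-43/56, d=(M4−M3)/(6·3)=43/504, b=Δ3−h3·(2M3+M4)/6=15/28
t_q=27/4 → seg 2, τ=3/4; S=-3+13/8·τ+17/42·τ²+-197/1512·τ³=-5765/3584

  seg 0: a=2 b=-139/56 c=0 d=3/56
  seg 1: a=-4 b=-29/28 c=27/56 d=-13/1512
  seg 2: a=-3 b=13/8 c=17/42 d=-197/1512
  seg 3: a=2 b=15/28 c=-43/56 d=43/504
S(27/4) = -5765/3584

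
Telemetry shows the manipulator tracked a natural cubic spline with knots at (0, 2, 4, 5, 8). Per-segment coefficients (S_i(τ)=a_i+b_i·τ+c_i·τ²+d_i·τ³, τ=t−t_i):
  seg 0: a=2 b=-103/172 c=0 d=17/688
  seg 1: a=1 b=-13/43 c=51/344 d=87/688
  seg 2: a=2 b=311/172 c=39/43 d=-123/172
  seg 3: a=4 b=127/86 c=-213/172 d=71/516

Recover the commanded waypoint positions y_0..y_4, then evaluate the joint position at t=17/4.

y_0=2 y_1=1 y_2=2 y_3=4 y_4=1
S(17/4) = 27493/11008

y_0 = S_0(0) = a_0 = 2
y_1 = S_1(0) = a_1 = 1
y_2 = S_2(0) = a_2 = 2
y_3 = S_3(0) = a_3 = 4
y_4 = S_3(3) = 1
t_q=17/4 is in segment 2 (τ=1/4); S_2(τ)=27493/11008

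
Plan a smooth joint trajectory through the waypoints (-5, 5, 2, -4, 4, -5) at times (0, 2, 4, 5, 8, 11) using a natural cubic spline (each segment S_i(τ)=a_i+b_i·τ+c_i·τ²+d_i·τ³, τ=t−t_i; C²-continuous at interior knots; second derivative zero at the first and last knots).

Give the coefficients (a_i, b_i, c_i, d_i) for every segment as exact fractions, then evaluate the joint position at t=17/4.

Δ: Δ0=5, Δ1=-3/2, Δ2=-6, Δ3=8/3, Δ4=-3
row 1: diag=8, rhs=-39; c'=1/4, d'=-39/8
row 2: denom=6−2·1/4=11/2; d'=(-27−2·-39/8)/(11/2)=-69/22
row 3: denom=8−1·2/11=86/11; d'=(52−1·-69/22)/(86/11)=1213/172
row 4: denom=12−3·33/86=933/86; d'=(-34−3·1213/172)/(933/86)=-9487/1866
back: M4=-9487/1866
back: M3=1213/172−33/86·-9487/1866=2800/311
back: M2=-69/22−2/11·2800/311=-2969/622
back: M1=-39/8−1/4·-2969/622=-1145/311
M: M0=0, M1=-1145/311, M2=-2969/622, M3=2800/311, M4=-9487/1866, M5=0
seg 0: a=-5, c=M0/2=0, d=(M1−M0)/(6·2)=-1145/3732, b=Δ0−h0·(2M0+M1)/6=5810/933
seg 1: a=5, c=M1/2=-1145/622, d=(M2−M1)/(6·2)=-679/7464, b=Δ1−h1·(2M1+M2)/6=2375/933
seg 2: a=2, c=M2/2=-2969/1244, d=(M3−M2)/(6·1)=8569/3732, b=Δ2−h2·(2M2+M3)/6=-11027/1866
seg 3: a=-4, c=M3/2=1400/311, d=(M4−M3)/(6·3)=-26287/33588, b=Δ3−h3·(2M3+M4)/6=-14161/3732
seg 4: a=4, c=M4/2=-9487/3732, d=(M5−M4)/(6·3)=9487/33588, b=Δ4−h4·(2M4+M5)/6=3889/1866
t_q=17/4 → seg 2, τ=1/4; S=2+-11027/1866·τ+-2969/1244·τ²+8569/3732·τ³=32591/79616

  seg 0: a=-5 b=5810/933 c=0 d=-1145/3732
  seg 1: a=5 b=2375/933 c=-1145/622 d=-679/7464
  seg 2: a=2 b=-11027/1866 c=-2969/1244 d=8569/3732
  seg 3: a=-4 b=-14161/3732 c=1400/311 d=-26287/33588
  seg 4: a=4 b=3889/1866 c=-9487/3732 d=9487/33588
S(17/4) = 32591/79616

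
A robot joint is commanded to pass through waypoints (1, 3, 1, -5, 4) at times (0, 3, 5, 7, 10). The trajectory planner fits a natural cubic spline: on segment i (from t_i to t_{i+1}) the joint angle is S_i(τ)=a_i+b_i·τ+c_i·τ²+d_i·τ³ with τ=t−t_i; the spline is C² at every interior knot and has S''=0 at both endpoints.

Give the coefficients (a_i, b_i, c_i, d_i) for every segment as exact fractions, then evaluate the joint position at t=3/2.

  seg 0: a=1 b=167/180 c=0 d=-47/1620
  seg 1: a=3 b=13/90 c=-47/180 d=-7/45
  seg 2: a=1 b=-83/30 c=-43/36 d=97/180
  seg 3: a=-5 b=-97/90 c=367/180 d=-367/1620
S(3/2) = 367/160

Δ: Δ0=2/3, Δ1=-1, Δ2=-3, Δ3=3
row 1: diag=10, rhs=-10; c'=1/5, d'=-1
row 2: denom=8−2·1/5=38/5; d'=(-12−2·-1)/(38/5)=-25/19
row 3: denom=10−2·5/19=180/19; d'=(36−2·-25/19)/(180/19)=367/90
back: M3=367/90
back: M2=-25/19−5/19·367/90=-43/18
back: M1=-1−1/5·-43/18=-47/90
M: M0=0, M1=-47/90, M2=-43/18, M3=367/90, M4=0
seg 0: a=1, c=M0/2=0, d=(M1−M0)/(6·3)=-47/1620, b=Δ0−h0·(2M0+M1)/6=167/180
seg 1: a=3, c=M1/2=-47/180, d=(M2−M1)/(6·2)=-7/45, b=Δ1−h1·(2M1+M2)/6=13/90
seg 2: a=1, c=M2/2=-43/36, d=(M3−M2)/(6·2)=97/180, b=Δ2−h2·(2M2+M3)/6=-83/30
seg 3: a=-5, c=M3/2=367/180, d=(M4−M3)/(6·3)=-367/1620, b=Δ3−h3·(2M3+M4)/6=-97/90
t_q=3/2 → seg 0, τ=3/2; S=1+167/180·τ+0·τ²+-47/1620·τ³=367/160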